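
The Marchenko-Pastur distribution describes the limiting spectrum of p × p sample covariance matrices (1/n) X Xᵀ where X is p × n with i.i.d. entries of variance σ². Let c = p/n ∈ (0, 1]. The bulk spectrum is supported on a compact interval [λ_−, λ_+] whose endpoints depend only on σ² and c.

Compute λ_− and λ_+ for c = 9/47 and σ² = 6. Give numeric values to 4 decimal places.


c = 9/47 = 0.191489; √c = 0.437595.
λ_− = σ² (1 − √c)² = 6 · (1 − 0.437595)² = 6 · (0.562405)² = 1.897796.
λ_+ = σ² (1 + √c)² = 6 · (1 + 0.437595)² = 6 · (1.437595)² = 12.400076.

Rounded to 4 decimal places: λ_− ≈ 1.8978, λ_+ ≈ 12.4001.


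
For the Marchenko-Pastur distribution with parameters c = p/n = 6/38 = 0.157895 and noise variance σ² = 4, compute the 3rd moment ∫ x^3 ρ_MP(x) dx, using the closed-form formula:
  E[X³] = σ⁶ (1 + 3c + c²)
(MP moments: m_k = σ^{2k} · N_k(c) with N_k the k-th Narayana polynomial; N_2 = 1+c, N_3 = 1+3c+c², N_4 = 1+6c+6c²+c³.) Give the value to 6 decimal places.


E[X³] = σ⁶ (1 + 3c + c²) (third MP moment). With σ² = 4 (so σ⁶ = 64) and c = 6/38 = 0.157895: E[X³] = 64 · (1 + 3·0.157895 + (0.157895)²) = 64 · 1.498615.

So E[X^3] = 95.911357.


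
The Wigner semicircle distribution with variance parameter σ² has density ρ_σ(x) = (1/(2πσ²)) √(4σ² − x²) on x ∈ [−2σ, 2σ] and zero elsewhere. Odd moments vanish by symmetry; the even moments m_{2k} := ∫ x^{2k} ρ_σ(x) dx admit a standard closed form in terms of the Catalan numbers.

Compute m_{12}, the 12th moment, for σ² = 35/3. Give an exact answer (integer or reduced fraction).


By the scaled semicircle moment identity, m_{2k} = σ^{2k} · C_k with k = 6.
C_6 = (1/(k+1)) · C(2k, k) = (1/7) · C(12, 6) = (1/7) · 924 = 132.
σ^{2k} = (σ²)^k = (35/3)^6 = 1838265625/729.

Therefore m_{12} = σ^{12} · C_6 = (1838265625/729) · 132 = 80883687500/243.


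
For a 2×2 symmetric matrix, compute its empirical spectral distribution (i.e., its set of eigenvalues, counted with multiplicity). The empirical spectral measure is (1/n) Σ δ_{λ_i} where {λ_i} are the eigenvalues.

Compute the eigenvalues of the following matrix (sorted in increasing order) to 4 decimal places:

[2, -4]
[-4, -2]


Since M is real symmetric, both eigenvalues are real; they are the roots of det(λI − M) = λ² − (tr M) λ + det M.
tr M = 2 + (-2) = 0.
det M = 2·(-2) − (-4)² = -4 − 16 = -20.
Characteristic polynomial: λ² − 20 = 0.
Discriminant Δ = (tr M)² − 4·det M = 0 − (-80) = 80; √Δ = 8.944272.
λ = (tr M ± √Δ)/2 = (0 ± 8.944272)/2, giving (tr M − √Δ)/2 = -4.4721 and (tr M + √Δ)/2 = 4.4721.

Eigenvalues sorted in increasing order: [-4.4721, 4.4721].


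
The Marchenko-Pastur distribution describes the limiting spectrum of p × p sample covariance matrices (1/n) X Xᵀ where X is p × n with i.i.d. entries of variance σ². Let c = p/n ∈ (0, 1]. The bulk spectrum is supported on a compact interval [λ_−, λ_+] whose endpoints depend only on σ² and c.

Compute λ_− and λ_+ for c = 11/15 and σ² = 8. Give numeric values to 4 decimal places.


c = 11/15 = 0.733333; √c = 0.856349.
λ_− = σ² (1 − √c)² = 8 · (1 − 0.856349)² = 8 · (0.143651)² = 0.165085.
λ_+ = σ² (1 + √c)² = 8 · (1 + 0.856349)² = 8 · (1.856349)² = 27.568248.

Rounded to 4 decimal places: λ_− ≈ 0.1651, λ_+ ≈ 27.5682.


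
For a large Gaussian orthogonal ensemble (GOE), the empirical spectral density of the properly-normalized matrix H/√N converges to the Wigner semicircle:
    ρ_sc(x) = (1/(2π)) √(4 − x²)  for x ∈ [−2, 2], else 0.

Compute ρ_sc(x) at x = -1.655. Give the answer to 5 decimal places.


ρ_sc(x) = (1/(2π)) √(4 − x²). With x = -1.655:
  4 − x² = 4 − (-1.655)² = 4 − 2.739025 = 1.260975.
  √(4 − x²) = 1.122931.
  1/(2π) = 0.159155.
  ρ_sc(-1.655) = 0.159155 · 1.122931 = 0.178720.

Rounded to 5 decimal places: ρ_sc(-1.655) ≈ 0.17872.


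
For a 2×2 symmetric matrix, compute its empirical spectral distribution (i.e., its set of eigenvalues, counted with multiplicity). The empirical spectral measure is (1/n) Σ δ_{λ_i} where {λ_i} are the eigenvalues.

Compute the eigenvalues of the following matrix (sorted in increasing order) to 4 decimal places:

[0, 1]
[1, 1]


Since M is real symmetric, both eigenvalues are real; they are the roots of det(λI − M) = λ² − (tr M) λ + det M.
tr M = 0 + 1 = 1.
det M = 0·1 − 1² = 0 − 1 = -1.
Characteristic polynomial: λ² − λ − 1 = 0.
Discriminant Δ = (tr M)² − 4·det M = 1 − (-4) = 5; √Δ = 2.236068.
λ = (tr M ± √Δ)/2 = (1 ± 2.236068)/2, giving (tr M − √Δ)/2 = -0.6180 and (tr M + √Δ)/2 = 1.6180.

Eigenvalues sorted in increasing order: [-0.6180, 1.6180].


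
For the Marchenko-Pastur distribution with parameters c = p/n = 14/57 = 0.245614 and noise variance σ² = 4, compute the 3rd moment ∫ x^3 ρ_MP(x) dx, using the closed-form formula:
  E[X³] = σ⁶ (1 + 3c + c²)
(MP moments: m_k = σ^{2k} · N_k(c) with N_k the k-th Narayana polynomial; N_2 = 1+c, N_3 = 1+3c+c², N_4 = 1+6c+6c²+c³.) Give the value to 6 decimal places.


E[X³] = σ⁶ (1 + 3c + c²) (third MP moment). With σ² = 4 (so σ⁶ = 64) and c = 14/57 = 0.245614: E[X³] = 64 · (1 + 3·0.245614 + (0.245614)²) = 64 · 1.797168.

So E[X^3] = 115.018775.


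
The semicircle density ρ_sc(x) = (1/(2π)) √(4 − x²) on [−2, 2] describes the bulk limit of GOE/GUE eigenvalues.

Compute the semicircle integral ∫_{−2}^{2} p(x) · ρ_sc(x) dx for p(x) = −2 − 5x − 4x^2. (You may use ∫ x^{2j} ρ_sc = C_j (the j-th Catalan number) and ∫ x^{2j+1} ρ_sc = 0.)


Write p(x) = Σ a_i x^i, split into monomials and integrate each against ρ_sc separately.
Using ∫ x^{2j} ρ_sc = C_j = (1/(j+1)) C(2j, j) (Catalan numbers) and ∫ x^{2j+1} ρ_sc = 0 (odd monomials vanish by symmetry):
  i = 0 (even): a_0 · C_{0} = -2 · 1 = -2
  i = 1 (odd): ∫ x^1 ρ_sc = 0 (vanishes)
  i = 2 (even): a_2 · C_{1} = -4 · 1 = -4

Summing the contributions: ∫_{−2}^{2} p(x) ρ_sc(x) dx = (-2) + (-4) = -6.


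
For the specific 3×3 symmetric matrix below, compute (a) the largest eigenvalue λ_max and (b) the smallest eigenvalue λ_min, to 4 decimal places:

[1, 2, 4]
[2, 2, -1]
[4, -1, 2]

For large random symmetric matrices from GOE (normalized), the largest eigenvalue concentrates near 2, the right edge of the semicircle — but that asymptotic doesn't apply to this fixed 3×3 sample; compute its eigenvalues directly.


Since M is real symmetric, all three eigenvalues are real; they are the roots of det(λI − M) = λ³ − (tr M) λ² + s λ − det M, where s is the sum of the principal 2×2 minors.
tr M = 1 + 2 + 2 = 5.
s = (1·2 − 2²) + (1·2 − 4²) + (2·2 − (-1)²) = -2 + (-14) + 3 = -13.
det M (expand along row 1) = 1·3 − 2·8 + 4·(-10) = -53.
Characteristic polynomial: λ³ − 5λ² − 13λ + 53 = 0.
Substitute λ = y + (tr M)/3 = y + 1.666667 to remove the quadratic term: y³ + p·y + q = 0 with p = s − (tr M)²/3 = -21.333333 and q = −2(tr M)³/27 + (tr M)·s/3 − det M = 22.074074.
Three real roots ⇒ use the trigonometric (Viète) form: r = 2√(−p/3) = 5.333333, φ = arccos(3q/(p·r)) = arccos(-0.582031) = 2.192021 rad.
y_k = r·cos(φ/3 − 2πk/3) for k = 0, 1, 2 gives y = 3.971867, 1.096523, -5.068390.
λ_k = y_k + 1.666667 gives λ = 5.6385, 2.7632, -3.4017 (check: the sum is 5.0000 = tr M).

Hence λ_max = 5.6385 and λ_min = -3.4017.


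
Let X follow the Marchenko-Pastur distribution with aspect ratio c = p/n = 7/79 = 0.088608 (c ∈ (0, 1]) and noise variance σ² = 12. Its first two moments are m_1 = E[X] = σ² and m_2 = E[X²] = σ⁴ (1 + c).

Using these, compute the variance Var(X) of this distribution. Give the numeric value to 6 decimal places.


m_1 = E[X] = σ² = 12, so m_1² = 144.
m_2 = E[X²] = σ⁴ (1 + c) = 144 · (1 + 0.088608) = 144 · 1.088608 = 156.759494.
(Note m_2 − m_1² simplifies to c · σ⁴ = 0.088608 · 144.)

Var(X) = m_2 − m_1² = 156.759494 − 144 = 12.759494.


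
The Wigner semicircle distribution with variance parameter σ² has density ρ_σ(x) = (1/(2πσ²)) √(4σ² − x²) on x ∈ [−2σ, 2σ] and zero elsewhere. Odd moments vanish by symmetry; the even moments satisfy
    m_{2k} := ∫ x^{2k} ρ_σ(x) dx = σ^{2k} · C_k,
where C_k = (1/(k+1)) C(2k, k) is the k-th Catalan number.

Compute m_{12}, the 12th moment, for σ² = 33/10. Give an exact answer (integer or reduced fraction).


By the scaled semicircle moment identity, m_{2k} = σ^{2k} · C_k with k = 6.
C_6 = (1/(k+1)) · C(2k, k) = (1/7) · C(12, 6) = (1/7) · 924 = 132.
σ^{2k} = (σ²)^k = (33/10)^6 = 1291467969/1000000.

Therefore m_{12} = σ^{12} · C_6 = (1291467969/1000000) · 132 = 42618442977/250000.


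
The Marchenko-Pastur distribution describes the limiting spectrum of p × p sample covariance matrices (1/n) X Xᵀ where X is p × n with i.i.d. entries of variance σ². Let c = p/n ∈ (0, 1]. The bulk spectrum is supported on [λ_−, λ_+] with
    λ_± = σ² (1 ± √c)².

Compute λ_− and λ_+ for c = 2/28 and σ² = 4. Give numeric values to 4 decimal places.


c = 2/28 = 0.071429; √c = 0.267261.
λ_− = σ² (1 − √c)² = 4 · (1 − 0.267261)² = 4 · (0.732739)² = 2.147624.
λ_+ = σ² (1 + √c)² = 4 · (1 + 0.267261)² = 4 · (1.267261)² = 6.423804.

Rounded to 4 decimal places: λ_− ≈ 2.1476, λ_+ ≈ 6.4238.


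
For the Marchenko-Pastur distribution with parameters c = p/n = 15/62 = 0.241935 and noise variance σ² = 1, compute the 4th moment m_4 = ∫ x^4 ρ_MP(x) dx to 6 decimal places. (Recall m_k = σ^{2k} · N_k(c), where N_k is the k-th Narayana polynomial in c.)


E[X⁴] = σ⁸ (1 + 6c + 6c² + c³) (fourth MP moment). With σ² = 1 (so σ⁸ = 1) and c = 15/62 = 0.241935: E[X⁴] = 1 · (1 + 6·0.241935 + 6·(0.241935)² + (0.241935)³) = 1 · 2.816971.

So E[X^4] = 2.816971.


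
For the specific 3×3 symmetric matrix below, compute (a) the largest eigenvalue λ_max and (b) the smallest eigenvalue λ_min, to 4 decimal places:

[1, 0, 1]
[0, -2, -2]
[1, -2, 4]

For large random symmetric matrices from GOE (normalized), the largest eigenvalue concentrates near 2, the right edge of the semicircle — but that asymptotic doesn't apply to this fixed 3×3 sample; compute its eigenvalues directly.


Since M is real symmetric, all three eigenvalues are real; they are the roots of det(λI − M) = λ³ − (tr M) λ² + s λ − det M, where s is the sum of the principal 2×2 minors.
tr M = 1 + (-2) + 4 = 3.
s = (1·(-2) − 0²) + (1·4 − 1²) + ((-2)·4 − (-2)²) = -2 + 3 + (-12) = -11.
det M (expand along row 1) = 1·(-12) − 0·2 + 1·2 = -10.
Characteristic polynomial: λ³ − 3λ² − 11λ + 10 = 0.
Substitute λ = y + (tr M)/3 = y + 1.000000 to remove the quadratic term: y³ + p·y + q = 0 with p = s − (tr M)²/3 = -14.000000 and q = −2(tr M)³/27 + (tr M)·s/3 − det M = -3.000000.
Three real roots ⇒ use the trigonometric (Viète) form: r = 2√(−p/3) = 4.320494, φ = arccos(3q/(p·r)) = arccos(0.148793) = 1.421449 rad.
y_k = r·cos(φ/3 − 2πk/3) for k = 0, 1, 2 gives y = 3.844520, -0.214996, -3.629524.
λ_k = y_k + 1.000000 gives λ = 4.8445, 0.7850, -2.6295 (check: the sum is 3.0000 = tr M).

Hence λ_max = 4.8445 and λ_min = -2.6295.


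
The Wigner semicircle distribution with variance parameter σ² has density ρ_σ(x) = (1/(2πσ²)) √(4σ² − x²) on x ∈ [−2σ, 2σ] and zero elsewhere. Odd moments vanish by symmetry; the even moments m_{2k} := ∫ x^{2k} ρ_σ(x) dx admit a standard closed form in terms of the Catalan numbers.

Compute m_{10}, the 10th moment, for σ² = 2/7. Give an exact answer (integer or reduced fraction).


By the scaled semicircle moment identity, m_{2k} = σ^{2k} · C_k with k = 5.
C_5 = (1/(k+1)) · C(2k, k) = (1/6) · C(10, 5) = (1/6) · 252 = 42.
σ^{2k} = (σ²)^k = (2/7)^5 = 32/16807.

Therefore m_{10} = σ^{10} · C_5 = (32/16807) · 42 = 192/2401.


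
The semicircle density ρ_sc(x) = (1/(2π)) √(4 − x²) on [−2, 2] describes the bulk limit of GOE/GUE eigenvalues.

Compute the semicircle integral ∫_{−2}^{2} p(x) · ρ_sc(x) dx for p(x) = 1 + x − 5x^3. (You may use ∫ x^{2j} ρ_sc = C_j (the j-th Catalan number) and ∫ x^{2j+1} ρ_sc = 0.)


Write p(x) = Σ a_i x^i, split into monomials and integrate each against ρ_sc separately.
Using ∫ x^{2j} ρ_sc = C_j = (1/(j+1)) C(2j, j) (Catalan numbers) and ∫ x^{2j+1} ρ_sc = 0 (odd monomials vanish by symmetry):
  i = 0 (even): a_0 · C_{0} = 1 · 1 = 1
  i = 1 (odd): ∫ x^1 ρ_sc = 0 (vanishes)
  i = 3 (odd): ∫ x^3 ρ_sc = 0 (vanishes)

Summing the contributions: ∫_{−2}^{2} p(x) ρ_sc(x) dx = 1.


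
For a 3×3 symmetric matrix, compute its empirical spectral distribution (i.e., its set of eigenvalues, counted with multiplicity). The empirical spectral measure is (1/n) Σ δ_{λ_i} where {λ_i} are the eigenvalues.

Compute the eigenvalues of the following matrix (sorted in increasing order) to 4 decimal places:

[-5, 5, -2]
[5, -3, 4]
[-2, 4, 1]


Since M is real symmetric, all three eigenvalues are real; they are the roots of det(λI − M) = λ³ − (tr M) λ² + s λ − det M, where s is the sum of the principal 2×2 minors.
tr M = -5 + (-3) + 1 = -7.
s = ((-5)·(-3) − 5²) + ((-5)·1 − (-2)²) + ((-3)·1 − 4²) = -10 + (-9) + (-19) = -38.
det M (expand along row 1) = (-5)·(-19) − 5·13 + (-2)·14 = 2.
Characteristic polynomial: λ³ + 7λ² − 38λ − 2 = 0.
Substitute λ = y + (tr M)/3 = y − 2.333333 to remove the quadratic term: y³ + p·y + q = 0 with p = s − (tr M)²/3 = -54.333333 and q = −2(tr M)³/27 + (tr M)·s/3 − det M = 112.074074.
Three real roots ⇒ use the trigonometric (Viète) form: r = 2√(−p/3) = 8.511430, φ = arccos(3q/(p·r)) = arccos(-0.727039) = 2.384795 rad.
y_k = r·cos(φ/3 − 2πk/3) for k = 0, 1, 2 gives y = 5.960839, 2.281199, -8.242038.
λ_k = y_k − 2.333333 gives λ = 3.6275, -0.0521, -10.5754 (check: the sum is -7.0000 = tr M).

Eigenvalues sorted in increasing order: [-10.5754, -0.0521, 3.6275].


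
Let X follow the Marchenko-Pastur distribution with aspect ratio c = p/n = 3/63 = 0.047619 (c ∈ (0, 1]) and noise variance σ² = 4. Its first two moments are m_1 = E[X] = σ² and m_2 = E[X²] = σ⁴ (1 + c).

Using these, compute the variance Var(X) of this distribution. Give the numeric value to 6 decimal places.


m_1 = E[X] = σ² = 4, so m_1² = 16.
m_2 = E[X²] = σ⁴ (1 + c) = 16 · (1 + 0.047619) = 16 · 1.047619 = 16.761905.
(Note m_2 − m_1² simplifies to c · σ⁴ = 0.047619 · 16.)

Var(X) = m_2 − m_1² = 16.761905 − 16 = 0.761905.


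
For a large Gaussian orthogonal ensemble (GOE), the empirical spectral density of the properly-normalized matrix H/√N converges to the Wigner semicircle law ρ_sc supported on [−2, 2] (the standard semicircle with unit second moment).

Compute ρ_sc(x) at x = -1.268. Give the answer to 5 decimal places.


ρ_sc(x) = (1/(2π)) √(4 − x²). With x = -1.268:
  4 − x² = 4 − (-1.268)² = 4 − 1.607824 = 2.392176.
  √(4 − x²) = 1.546666.
  1/(2π) = 0.159155.
  ρ_sc(-1.268) = 0.159155 · 1.546666 = 0.246160.

Rounded to 5 decimal places: ρ_sc(-1.268) ≈ 0.24616.


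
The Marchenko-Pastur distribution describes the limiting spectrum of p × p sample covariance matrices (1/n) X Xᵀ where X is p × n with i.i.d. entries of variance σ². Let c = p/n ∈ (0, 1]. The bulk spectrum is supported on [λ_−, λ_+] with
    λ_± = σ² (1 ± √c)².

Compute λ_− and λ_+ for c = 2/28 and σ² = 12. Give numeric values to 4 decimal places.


c = 2/28 = 0.071429; √c = 0.267261.
λ_− = σ² (1 − √c)² = 12 · (1 − 0.267261)² = 12 · (0.732739)² = 6.442873.
λ_+ = σ² (1 + √c)² = 12 · (1 + 0.267261)² = 12 · (1.267261)² = 19.271413.

Rounded to 4 decimal places: λ_− ≈ 6.4429, λ_+ ≈ 19.2714.


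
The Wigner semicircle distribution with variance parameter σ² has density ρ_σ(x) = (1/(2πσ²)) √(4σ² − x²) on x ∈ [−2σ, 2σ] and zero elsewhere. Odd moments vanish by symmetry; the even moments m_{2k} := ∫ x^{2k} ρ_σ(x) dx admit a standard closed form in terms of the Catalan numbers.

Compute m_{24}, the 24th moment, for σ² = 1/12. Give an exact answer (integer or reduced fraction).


By the scaled semicircle moment identity, m_{2k} = σ^{2k} · C_k with k = 12.
C_12 = (1/(k+1)) · C(2k, k) = (1/13) · C(24, 12) = (1/13) · 2704156 = 208012.
σ^{2k} = (σ²)^k = (1/12)^12 = 1/8916100448256.

Therefore m_{24} = σ^{24} · C_12 = (1/8916100448256) · 208012 = 52003/2229025112064.


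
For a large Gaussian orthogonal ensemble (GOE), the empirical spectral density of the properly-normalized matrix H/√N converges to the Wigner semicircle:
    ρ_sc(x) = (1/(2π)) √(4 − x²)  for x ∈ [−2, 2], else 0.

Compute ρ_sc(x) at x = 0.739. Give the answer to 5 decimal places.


ρ_sc(x) = (1/(2π)) √(4 − x²). With x = 0.739:
  4 − x² = 4 − (0.739)² = 4 − 0.546121 = 3.453879.
  √(4 − x²) = 1.858461.
  1/(2π) = 0.159155.
  ρ_sc(0.739) = 0.159155 · 1.858461 = 0.295783.

Rounded to 5 decimal places: ρ_sc(0.739) ≈ 0.29578.


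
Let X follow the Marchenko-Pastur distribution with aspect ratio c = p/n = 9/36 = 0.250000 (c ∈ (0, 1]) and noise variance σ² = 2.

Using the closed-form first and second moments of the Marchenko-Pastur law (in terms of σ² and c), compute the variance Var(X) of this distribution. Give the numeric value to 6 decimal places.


Recall the MP moments m_1 = E[X] = σ² and m_2 = E[X²] = σ⁴ (1 + c).
m_1 = E[X] = σ² = 2, so m_1² = 4.
m_2 = E[X²] = σ⁴ (1 + c) = 4 · (1 + 0.250000) = 4 · 1.250000 = 5.000000.
(Note m_2 − m_1² simplifies to c · σ⁴ = 0.250000 · 4.)

Var(X) = m_2 − m_1² = 5.000000 − 4 = 1.000000.


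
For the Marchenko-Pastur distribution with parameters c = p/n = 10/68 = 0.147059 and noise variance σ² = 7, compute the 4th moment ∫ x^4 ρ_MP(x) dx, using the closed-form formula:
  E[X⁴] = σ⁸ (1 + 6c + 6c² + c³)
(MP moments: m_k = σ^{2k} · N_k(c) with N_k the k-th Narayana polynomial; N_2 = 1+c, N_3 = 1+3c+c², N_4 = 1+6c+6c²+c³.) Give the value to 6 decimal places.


E[X⁴] = σ⁸ (1 + 6c + 6c² + c³) (fourth MP moment). With σ² = 7 (so σ⁸ = 2401) and c = 10/68 = 0.147059: E[X⁴] = 2401 · (1 + 6·0.147059 + 6·(0.147059)² + (0.147059)³) = 2401 · 2.015291.

So E[X^4] = 4838.713846.


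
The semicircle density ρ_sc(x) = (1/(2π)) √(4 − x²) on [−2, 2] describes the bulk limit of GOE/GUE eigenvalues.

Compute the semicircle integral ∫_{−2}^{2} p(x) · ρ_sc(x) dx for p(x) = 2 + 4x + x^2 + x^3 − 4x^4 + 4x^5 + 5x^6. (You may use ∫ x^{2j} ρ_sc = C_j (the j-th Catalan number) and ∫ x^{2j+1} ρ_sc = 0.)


Write p(x) = Σ a_i x^i, split into monomials and integrate each against ρ_sc separately.
Using ∫ x^{2j} ρ_sc = C_j = (1/(j+1)) C(2j, j) (Catalan numbers) and ∫ x^{2j+1} ρ_sc = 0 (odd monomials vanish by symmetry):
  i = 0 (even): a_0 · C_{0} = 2 · 1 = 2
  i = 1 (odd): ∫ x^1 ρ_sc = 0 (vanishes)
  i = 2 (even): a_2 · C_{1} = 1 · 1 = 1
  i = 3 (odd): ∫ x^3 ρ_sc = 0 (vanishes)
  i = 4 (even): a_4 · C_{2} = -4 · 2 = -8
  i = 5 (odd): ∫ x^5 ρ_sc = 0 (vanishes)
  i = 6 (even): a_6 · C_{3} = 5 · 5 = 25

Summing the contributions: ∫_{−2}^{2} p(x) ρ_sc(x) dx = 2 + 1 + (-8) + 25 = 20.


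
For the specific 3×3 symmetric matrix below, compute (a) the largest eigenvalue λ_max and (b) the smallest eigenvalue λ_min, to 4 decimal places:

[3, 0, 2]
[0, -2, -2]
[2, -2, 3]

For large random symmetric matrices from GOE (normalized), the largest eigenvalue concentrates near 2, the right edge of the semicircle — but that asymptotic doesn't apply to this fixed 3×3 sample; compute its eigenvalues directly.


Since M is real symmetric, all three eigenvalues are real; they are the roots of det(λI − M) = λ³ − (tr M) λ² + s λ − det M, where s is the sum of the principal 2×2 minors.
tr M = 3 + (-2) + 3 = 4.
s = (3·(-2) − 0²) + (3·3 − 2²) + ((-2)·3 − (-2)²) = -6 + 5 + (-10) = -11.
det M (expand along row 1) = 3·(-10) − 0·4 + 2·4 = -22.
Characteristic polynomial: λ³ − 4λ² − 11λ + 22 = 0.
Substitute λ = y + (tr M)/3 = y + 1.333333 to remove the quadratic term: y³ + p·y + q = 0 with p = s − (tr M)²/3 = -16.333333 and q = −2(tr M)³/27 + (tr M)·s/3 − det M = 2.592593.
Three real roots ⇒ use the trigonometric (Viète) form: r = 2√(−p/3) = 4.666667, φ = arccos(3q/(p·r)) = arccos(-0.102041) = 1.673015 rad.
y_k = r·cos(φ/3 − 2πk/3) for k = 0, 1, 2 gives y = 3.959618, 0.158976, -4.118594.
λ_k = y_k + 1.333333 gives λ = 5.2930, 1.4923, -2.7853 (check: the sum is 4.0000 = tr M).

Hence λ_max = 5.2930 and λ_min = -2.7853.


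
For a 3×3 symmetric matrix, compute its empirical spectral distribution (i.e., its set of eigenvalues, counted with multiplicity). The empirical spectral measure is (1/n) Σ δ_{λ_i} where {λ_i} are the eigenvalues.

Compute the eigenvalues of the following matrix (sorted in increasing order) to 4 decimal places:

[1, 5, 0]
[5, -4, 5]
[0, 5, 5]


Since M is real symmetric, all three eigenvalues are real; they are the roots of det(λI − M) = λ³ − (tr M) λ² + s λ − det M, where s is the sum of the principal 2×2 minors.
tr M = 1 + (-4) + 5 = 2.
s = (1·(-4) − 5²) + (1·5 − 0²) + ((-4)·5 − 5²) = -29 + 5 + (-45) = -69.
det M (expand along row 1) = 1·(-45) − 5·25 + 0·25 = -170.
Characteristic polynomial: λ³ − 2λ² − 69λ + 170 = 0.
Substitute λ = y + (tr M)/3 = y + 0.666667 to remove the quadratic term: y³ + p·y + q = 0 with p = s − (tr M)²/3 = -70.333333 and q = −2(tr M)³/27 + (tr M)·s/3 − det M = 123.407407.
Three real roots ⇒ use the trigonometric (Viète) form: r = 2√(−p/3) = 9.683893, φ = arccos(3q/(p·r)) = arccos(-0.543565) = 2.145475 rad.
y_k = r·cos(φ/3 − 2πk/3) for k = 0, 1, 2 gives y = 7.311237, 1.843717, -9.154954.
λ_k = y_k + 0.666667 gives λ = 7.9779, 2.5104, -8.4883 (check: the sum is 2.0000 = tr M).

Eigenvalues sorted in increasing order: [-8.4883, 2.5104, 7.9779].


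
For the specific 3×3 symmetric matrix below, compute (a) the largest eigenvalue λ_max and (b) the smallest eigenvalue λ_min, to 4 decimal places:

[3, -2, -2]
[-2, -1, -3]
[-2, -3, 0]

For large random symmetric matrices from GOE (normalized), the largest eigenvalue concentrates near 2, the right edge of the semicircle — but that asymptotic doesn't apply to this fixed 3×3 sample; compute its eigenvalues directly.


Since M is real symmetric, all three eigenvalues are real; they are the roots of det(λI − M) = λ³ − (tr M) λ² + s λ − det M, where s is the sum of the principal 2×2 minors.
tr M = 3 + (-1) + 0 = 2.
s = (3·(-1) − (-2)²) + (3·0 − (-2)²) + ((-1)·0 − (-3)²) = -7 + (-4) + (-9) = -20.
det M (expand along row 1) = 3·(-9) − (-2)·(-6) + (-2)·4 = -47.
Characteristic polynomial: λ³ − 2λ² − 20λ + 47 = 0.
Substitute λ = y + (tr M)/3 = y + 0.666667 to remove the quadratic term: y³ + p·y + q = 0 with p = s − (tr M)²/3 = -21.333333 and q = −2(tr M)³/27 + (tr M)·s/3 − det M = 33.074074.
Three real roots ⇒ use the trigonometric (Viète) form: r = 2√(−p/3) = 5.333333, φ = arccos(3q/(p·r)) = arccos(-0.872070) = 2.630213 rad.
y_k = r·cos(φ/3 − 2πk/3) for k = 0, 1, 2 gives y = 3.411531, 1.844506, -5.256037.
λ_k = y_k + 0.666667 gives λ = 4.0782, 2.5112, -4.5894 (check: the sum is 2.0000 = tr M).

Hence λ_max = 4.0782 and λ_min = -4.5894.


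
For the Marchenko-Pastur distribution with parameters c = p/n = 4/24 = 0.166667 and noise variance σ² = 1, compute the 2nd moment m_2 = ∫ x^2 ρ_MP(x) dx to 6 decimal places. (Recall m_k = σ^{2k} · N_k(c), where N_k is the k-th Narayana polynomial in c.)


E[X²] = σ⁴ (1 + c) (second MP moment). With σ² = 1 (so σ⁴ = 1) and c = 4/24 = 0.166667: E[X²] = 1 · (1 + 0.166667) = 1 · 1.166667.

So E[X^2] = 1.166667.


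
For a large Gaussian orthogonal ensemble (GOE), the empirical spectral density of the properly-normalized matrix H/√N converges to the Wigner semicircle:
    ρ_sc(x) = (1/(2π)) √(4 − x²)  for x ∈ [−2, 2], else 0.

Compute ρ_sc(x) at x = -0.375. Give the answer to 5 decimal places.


ρ_sc(x) = (1/(2π)) √(4 − x²). With x = -0.375:
  4 − x² = 4 − (-0.375)² = 4 − 0.140625 = 3.859375.
  √(4 − x²) = 1.964529.
  1/(2π) = 0.159155.
  ρ_sc(-0.375) = 0.159155 · 1.964529 = 0.312665.

Rounded to 5 decimal places: ρ_sc(-0.375) ≈ 0.31266.


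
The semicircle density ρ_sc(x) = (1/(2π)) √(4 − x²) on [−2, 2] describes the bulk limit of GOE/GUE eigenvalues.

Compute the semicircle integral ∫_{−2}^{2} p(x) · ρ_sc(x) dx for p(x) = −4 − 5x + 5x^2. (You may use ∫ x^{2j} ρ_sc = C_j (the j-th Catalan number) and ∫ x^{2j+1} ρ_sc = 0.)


Write p(x) = Σ a_i x^i, split into monomials and integrate each against ρ_sc separately.
Using ∫ x^{2j} ρ_sc = C_j = (1/(j+1)) C(2j, j) (Catalan numbers) and ∫ x^{2j+1} ρ_sc = 0 (odd monomials vanish by symmetry):
  i = 0 (even): a_0 · C_{0} = -4 · 1 = -4
  i = 1 (odd): ∫ x^1 ρ_sc = 0 (vanishes)
  i = 2 (even): a_2 · C_{1} = 5 · 1 = 5

Summing the contributions: ∫_{−2}^{2} p(x) ρ_sc(x) dx = (-4) + 5 = 1.


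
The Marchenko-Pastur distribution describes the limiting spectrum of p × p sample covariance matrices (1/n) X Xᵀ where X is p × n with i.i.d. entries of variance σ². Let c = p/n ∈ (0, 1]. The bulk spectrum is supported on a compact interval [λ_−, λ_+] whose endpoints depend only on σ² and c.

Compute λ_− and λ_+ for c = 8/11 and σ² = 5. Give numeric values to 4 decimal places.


c = 8/11 = 0.727273; √c = 0.852803.
λ_− = σ² (1 − √c)² = 5 · (1 − 0.852803)² = 5 · (0.147197)² = 0.108335.
λ_+ = σ² (1 + √c)² = 5 · (1 + 0.852803)² = 5 · (1.852803)² = 17.164392.

Rounded to 4 decimal places: λ_− ≈ 0.1083, λ_+ ≈ 17.1644.


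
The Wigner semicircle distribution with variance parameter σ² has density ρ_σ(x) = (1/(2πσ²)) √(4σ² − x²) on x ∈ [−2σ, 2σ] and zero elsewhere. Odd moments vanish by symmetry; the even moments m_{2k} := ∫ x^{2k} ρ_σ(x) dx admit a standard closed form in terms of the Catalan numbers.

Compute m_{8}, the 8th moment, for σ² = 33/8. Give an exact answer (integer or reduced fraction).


By the scaled semicircle moment identity, m_{2k} = σ^{2k} · C_k with k = 4.
C_4 = (1/(k+1)) · C(2k, k) = (1/5) · C(8, 4) = (1/5) · 70 = 14.
σ^{2k} = (σ²)^k = (33/8)^4 = 1185921/4096.

Therefore m_{8} = σ^{8} · C_4 = (1185921/4096) · 14 = 8301447/2048.


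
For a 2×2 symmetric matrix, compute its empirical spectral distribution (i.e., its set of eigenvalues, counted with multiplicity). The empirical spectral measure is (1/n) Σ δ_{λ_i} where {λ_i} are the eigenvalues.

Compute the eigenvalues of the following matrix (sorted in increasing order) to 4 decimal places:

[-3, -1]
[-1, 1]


Since M is real symmetric, both eigenvalues are real; they are the roots of det(λI − M) = λ² − (tr M) λ + det M.
tr M = -3 + 1 = -2.
det M = (-3)·1 − (-1)² = -3 − 1 = -4.
Characteristic polynomial: λ² + 2λ − 4 = 0.
Discriminant Δ = (tr M)² − 4·det M = 4 − (-16) = 20; √Δ = 4.472136.
λ = (tr M ± √Δ)/2 = (-2 ± 4.472136)/2, giving (tr M − √Δ)/2 = -3.2361 and (tr M + √Δ)/2 = 1.2361.

Eigenvalues sorted in increasing order: [-3.2361, 1.2361].


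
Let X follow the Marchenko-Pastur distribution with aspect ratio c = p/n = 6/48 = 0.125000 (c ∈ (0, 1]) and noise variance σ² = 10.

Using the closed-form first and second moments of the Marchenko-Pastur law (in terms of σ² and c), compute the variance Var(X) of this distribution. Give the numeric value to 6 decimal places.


Recall the MP moments m_1 = E[X] = σ² and m_2 = E[X²] = σ⁴ (1 + c).
m_1 = E[X] = σ² = 10, so m_1² = 100.
m_2 = E[X²] = σ⁴ (1 + c) = 100 · (1 + 0.125000) = 100 · 1.125000 = 112.500000.
(Note m_2 − m_1² simplifies to c · σ⁴ = 0.125000 · 100.)

Var(X) = m_2 − m_1² = 112.500000 − 100 = 12.500000.


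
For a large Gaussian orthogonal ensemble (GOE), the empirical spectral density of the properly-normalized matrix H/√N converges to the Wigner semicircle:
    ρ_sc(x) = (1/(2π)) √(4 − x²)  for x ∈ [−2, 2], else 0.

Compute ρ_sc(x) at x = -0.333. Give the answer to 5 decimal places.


ρ_sc(x) = (1/(2π)) √(4 − x²). With x = -0.333:
  4 − x² = 4 − (-0.333)² = 4 − 0.110889 = 3.889111.
  √(4 − x²) = 1.972083.
  1/(2π) = 0.159155.
  ρ_sc(-0.333) = 0.159155 · 1.972083 = 0.313867.

Rounded to 5 decimal places: ρ_sc(-0.333) ≈ 0.31387.


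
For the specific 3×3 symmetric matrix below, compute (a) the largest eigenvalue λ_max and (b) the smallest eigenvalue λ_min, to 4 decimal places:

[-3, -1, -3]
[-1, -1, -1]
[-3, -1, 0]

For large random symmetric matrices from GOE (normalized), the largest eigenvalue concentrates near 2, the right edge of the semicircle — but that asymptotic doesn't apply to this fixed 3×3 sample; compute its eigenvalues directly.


Since M is real symmetric, all three eigenvalues are real; they are the roots of det(λI − M) = λ³ − (tr M) λ² + s λ − det M, where s is the sum of the principal 2×2 minors.
tr M = -3 + (-1) + 0 = -4.
s = ((-3)·(-1) − (-1)²) + ((-3)·0 − (-3)²) + ((-1)·0 − (-1)²) = 2 + (-9) + (-1) = -8.
det M (expand along row 1) = (-3)·(-1) − (-1)·(-3) + (-3)·(-2) = 6.
Characteristic polynomial: λ³ + 4λ² − 8λ − 6 = 0.
Substitute λ = y + (tr M)/3 = y − 1.333333 to remove the quadratic term: y³ + p·y + q = 0 with p = s − (tr M)²/3 = -13.333333 and q = −2(tr M)³/27 + (tr M)·s/3 − det M = 9.407407.
Three real roots ⇒ use the trigonometric (Viète) form: r = 2√(−p/3) = 4.216370, φ = arccos(3q/(p·r)) = arccos(-0.502012) = 2.096719 rad.
y_k = r·cos(φ/3 − 2πk/3) for k = 0, 1, 2 gives y = 3.227826, 0.735382, -3.963208.
λ_k = y_k − 1.333333 gives λ = 1.8945, -0.5980, -5.2965 (check: the sum is -4.0000 = tr M).

Hence λ_max = 1.8945 and λ_min = -5.2965.


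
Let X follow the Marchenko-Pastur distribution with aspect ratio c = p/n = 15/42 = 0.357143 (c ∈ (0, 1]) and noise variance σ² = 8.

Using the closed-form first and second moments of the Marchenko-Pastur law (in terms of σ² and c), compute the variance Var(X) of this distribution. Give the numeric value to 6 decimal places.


Recall the MP moments m_1 = E[X] = σ² and m_2 = E[X²] = σ⁴ (1 + c).
m_1 = E[X] = σ² = 8, so m_1² = 64.
m_2 = E[X²] = σ⁴ (1 + c) = 64 · (1 + 0.357143) = 64 · 1.357143 = 86.857143.
(Note m_2 − m_1² simplifies to c · σ⁴ = 0.357143 · 64.)

Var(X) = m_2 − m_1² = 86.857143 − 64 = 22.857143.


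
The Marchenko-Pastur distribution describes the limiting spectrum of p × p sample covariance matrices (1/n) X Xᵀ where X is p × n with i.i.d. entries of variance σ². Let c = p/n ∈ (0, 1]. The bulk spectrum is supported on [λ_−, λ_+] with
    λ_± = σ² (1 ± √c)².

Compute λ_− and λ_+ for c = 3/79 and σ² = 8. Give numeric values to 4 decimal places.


c = 3/79 = 0.037975; √c = 0.194871.
λ_− = σ² (1 − √c)² = 8 · (1 − 0.194871)² = 8 · (0.805129)² = 5.185862.
λ_+ = σ² (1 + √c)² = 8 · (1 + 0.194871)² = 8 · (1.194871)² = 11.421733.

Rounded to 4 decimal places: λ_− ≈ 5.1859, λ_+ ≈ 11.4217.


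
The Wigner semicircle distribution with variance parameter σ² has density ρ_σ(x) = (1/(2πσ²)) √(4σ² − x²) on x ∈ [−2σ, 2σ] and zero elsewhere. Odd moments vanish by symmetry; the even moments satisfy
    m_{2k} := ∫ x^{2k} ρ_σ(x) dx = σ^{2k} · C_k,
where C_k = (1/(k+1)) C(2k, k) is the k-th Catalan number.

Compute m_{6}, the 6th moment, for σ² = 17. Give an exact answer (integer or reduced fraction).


By the scaled semicircle moment identity, m_{2k} = σ^{2k} · C_k with k = 3.
C_3 = (1/(k+1)) · C(2k, k) = (1/4) · C(6, 3) = (1/4) · 20 = 5.
σ^{2k} = (σ²)^k = (17)^3 = 4913.

Therefore m_{6} = σ^{6} · C_3 = 4913 · 5 = 24565.


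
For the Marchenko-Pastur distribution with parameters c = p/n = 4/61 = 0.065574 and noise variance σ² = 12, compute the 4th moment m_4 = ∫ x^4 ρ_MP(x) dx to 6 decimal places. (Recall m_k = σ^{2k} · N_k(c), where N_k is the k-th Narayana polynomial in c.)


E[X⁴] = σ⁸ (1 + 6c + 6c² + c³) (fourth MP moment). With σ² = 12 (so σ⁸ = 20736) and c = 4/61 = 0.065574: E[X⁴] = 20736 · (1 + 6·0.065574 + 6·(0.065574)² + (0.065574)³) = 20736 · 1.419524.

So E[X^4] = 29435.251761.


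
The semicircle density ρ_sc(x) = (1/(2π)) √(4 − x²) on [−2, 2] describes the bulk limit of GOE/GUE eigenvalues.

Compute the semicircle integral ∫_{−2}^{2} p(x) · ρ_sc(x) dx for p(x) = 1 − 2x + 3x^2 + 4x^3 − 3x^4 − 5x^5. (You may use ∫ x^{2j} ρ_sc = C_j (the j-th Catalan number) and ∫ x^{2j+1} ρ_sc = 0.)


Write p(x) = Σ a_i x^i, split into monomials and integrate each against ρ_sc separately.
Using ∫ x^{2j} ρ_sc = C_j = (1/(j+1)) C(2j, j) (Catalan numbers) and ∫ x^{2j+1} ρ_sc = 0 (odd monomials vanish by symmetry):
  i = 0 (even): a_0 · C_{0} = 1 · 1 = 1
  i = 1 (odd): ∫ x^1 ρ_sc = 0 (vanishes)
  i = 2 (even): a_2 · C_{1} = 3 · 1 = 3
  i = 3 (odd): ∫ x^3 ρ_sc = 0 (vanishes)
  i = 4 (even): a_4 · C_{2} = -3 · 2 = -6
  i = 5 (odd): ∫ x^5 ρ_sc = 0 (vanishes)

Summing the contributions: ∫_{−2}^{2} p(x) ρ_sc(x) dx = 1 + 3 + (-6) = -2.


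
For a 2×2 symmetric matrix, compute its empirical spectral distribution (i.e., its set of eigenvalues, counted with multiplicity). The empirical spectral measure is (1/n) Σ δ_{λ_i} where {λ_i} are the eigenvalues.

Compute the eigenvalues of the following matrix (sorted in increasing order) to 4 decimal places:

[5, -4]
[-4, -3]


Since M is real symmetric, both eigenvalues are real; they are the roots of det(λI − M) = λ² − (tr M) λ + det M.
tr M = 5 + (-3) = 2.
det M = 5·(-3) − (-4)² = -15 − 16 = -31.
Characteristic polynomial: λ² − 2λ − 31 = 0.
Discriminant Δ = (tr M)² − 4·det M = 4 − (-124) = 128; √Δ = 11.313708.
λ = (tr M ± √Δ)/2 = (2 ± 11.313708)/2, giving (tr M − √Δ)/2 = -4.6569 and (tr M + √Δ)/2 = 6.6569.

Eigenvalues sorted in increasing order: [-4.6569, 6.6569].


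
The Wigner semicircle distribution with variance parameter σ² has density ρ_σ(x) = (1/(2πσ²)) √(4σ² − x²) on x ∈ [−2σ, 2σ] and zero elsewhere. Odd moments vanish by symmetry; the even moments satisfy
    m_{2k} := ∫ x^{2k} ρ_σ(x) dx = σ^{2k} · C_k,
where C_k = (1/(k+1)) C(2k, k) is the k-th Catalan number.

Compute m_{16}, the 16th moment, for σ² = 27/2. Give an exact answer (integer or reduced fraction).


By the scaled semicircle moment identity, m_{2k} = σ^{2k} · C_k with k = 8.
C_8 = (1/(k+1)) · C(2k, k) = (1/9) · C(16, 8) = (1/9) · 12870 = 1430.
σ^{2k} = (σ²)^k = (27/2)^8 = 282429536481/256.

Therefore m_{16} = σ^{16} · C_8 = (282429536481/256) · 1430 = 201937118583915/128.


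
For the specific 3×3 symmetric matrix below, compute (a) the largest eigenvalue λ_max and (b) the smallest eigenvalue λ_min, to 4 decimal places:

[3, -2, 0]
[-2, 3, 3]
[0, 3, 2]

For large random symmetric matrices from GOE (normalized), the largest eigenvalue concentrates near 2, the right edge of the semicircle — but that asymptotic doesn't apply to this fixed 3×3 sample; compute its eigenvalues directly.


Since M is real symmetric, all three eigenvalues are real; they are the roots of det(λI − M) = λ³ − (tr M) λ² + s λ − det M, where s is the sum of the principal 2×2 minors.
tr M = 3 + 3 + 2 = 8.
s = (3·3 − (-2)²) + (3·2 − 0²) + (3·2 − 3²) = 5 + 6 + (-3) = 8.
det M (expand along row 1) = 3·(-3) − (-2)·(-4) + 0·(-6) = -17.
Characteristic polynomial: λ³ − 8λ² + 8λ + 17 = 0.
Substitute λ = y + (tr M)/3 = y + 2.666667 to remove the quadratic term: y³ + p·y + q = 0 with p = s − (tr M)²/3 = -13.333333 and q = −2(tr M)³/27 + (tr M)·s/3 − det M = 0.407407.
Three real roots ⇒ use the trigonometric (Viète) form: r = 2√(−p/3) = 4.216370, φ = arccos(3q/(p·r)) = arccos(-0.021741) = 1.592539 rad.
y_k = r·cos(φ/3 − 2πk/3) for k = 0, 1, 2 gives y = 3.636109, 0.030558, -3.666667.
λ_k = y_k + 2.666667 gives λ = 6.3028, 2.6972, -1.0000 (check: the sum is 8.0000 = tr M).

Hence λ_max = 6.3028 and λ_min = -1.0000.


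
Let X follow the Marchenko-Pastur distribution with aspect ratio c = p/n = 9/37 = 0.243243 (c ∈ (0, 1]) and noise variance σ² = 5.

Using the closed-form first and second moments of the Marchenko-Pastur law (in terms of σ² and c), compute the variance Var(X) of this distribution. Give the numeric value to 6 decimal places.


Recall the MP moments m_1 = E[X] = σ² and m_2 = E[X²] = σ⁴ (1 + c).
m_1 = E[X] = σ² = 5, so m_1² = 25.
m_2 = E[X²] = σ⁴ (1 + c) = 25 · (1 + 0.243243) = 25 · 1.243243 = 31.081081.
(Note m_2 − m_1² simplifies to c · σ⁴ = 0.243243 · 25.)

Var(X) = m_2 − m_1² = 31.081081 − 25 = 6.081081.


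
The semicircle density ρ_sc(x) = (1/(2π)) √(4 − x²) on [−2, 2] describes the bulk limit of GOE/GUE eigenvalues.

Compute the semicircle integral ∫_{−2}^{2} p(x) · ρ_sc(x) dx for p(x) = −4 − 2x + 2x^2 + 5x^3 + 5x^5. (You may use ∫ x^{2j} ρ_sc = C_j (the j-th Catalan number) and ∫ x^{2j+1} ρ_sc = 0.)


Write p(x) = Σ a_i x^i, split into monomials and integrate each against ρ_sc separately.
Using ∫ x^{2j} ρ_sc = C_j = (1/(j+1)) C(2j, j) (Catalan numbers) and ∫ x^{2j+1} ρ_sc = 0 (odd monomials vanish by symmetry):
  i = 0 (even): a_0 · C_{0} = -4 · 1 = -4
  i = 1 (odd): ∫ x^1 ρ_sc = 0 (vanishes)
  i = 2 (even): a_2 · C_{1} = 2 · 1 = 2
  i = 3 (odd): ∫ x^3 ρ_sc = 0 (vanishes)
  i = 5 (odd): ∫ x^5 ρ_sc = 0 (vanishes)

Summing the contributions: ∫_{−2}^{2} p(x) ρ_sc(x) dx = (-4) + 2 = -2.


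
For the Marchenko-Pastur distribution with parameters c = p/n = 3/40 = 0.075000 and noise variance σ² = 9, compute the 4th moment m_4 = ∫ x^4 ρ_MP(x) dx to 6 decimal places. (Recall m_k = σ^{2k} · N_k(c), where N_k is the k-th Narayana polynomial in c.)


E[X⁴] = σ⁸ (1 + 6c + 6c² + c³) (fourth MP moment). With σ² = 9 (so σ⁸ = 6561) and c = 3/40 = 0.075000: E[X⁴] = 6561 · (1 + 6·0.075000 + 6·(0.075000)² + (0.075000)³) = 6561 · 1.484172.

So E[X^4] = 9737.651672.


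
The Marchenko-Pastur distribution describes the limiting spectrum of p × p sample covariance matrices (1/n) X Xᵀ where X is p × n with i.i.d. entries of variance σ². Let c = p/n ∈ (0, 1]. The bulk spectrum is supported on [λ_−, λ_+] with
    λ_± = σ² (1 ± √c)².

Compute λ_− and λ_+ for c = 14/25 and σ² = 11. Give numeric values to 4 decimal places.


c = 14/25 = 0.560000; √c = 0.748331.
λ_− = σ² (1 − √c)² = 11 · (1 − 0.748331)² = 11 · (0.251669)² = 0.696707.
λ_+ = σ² (1 + √c)² = 11 · (1 + 0.748331)² = 11 · (1.748331)² = 33.623293.

Rounded to 4 decimal places: λ_− ≈ 0.6967, λ_+ ≈ 33.6233.


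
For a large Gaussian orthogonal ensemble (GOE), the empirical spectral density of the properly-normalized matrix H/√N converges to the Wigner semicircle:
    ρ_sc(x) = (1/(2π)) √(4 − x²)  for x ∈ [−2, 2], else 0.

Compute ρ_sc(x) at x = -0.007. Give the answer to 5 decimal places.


ρ_sc(x) = (1/(2π)) √(4 − x²). With x = -0.007:
  4 − x² = 4 − (-0.007)² = 4 − 0.000049 = 3.999951.
  √(4 − x²) = 1.999988.
  1/(2π) = 0.159155.
  ρ_sc(-0.007) = 0.159155 · 1.999988 = 0.318308.

Rounded to 5 decimal places: ρ_sc(-0.007) ≈ 0.31831.


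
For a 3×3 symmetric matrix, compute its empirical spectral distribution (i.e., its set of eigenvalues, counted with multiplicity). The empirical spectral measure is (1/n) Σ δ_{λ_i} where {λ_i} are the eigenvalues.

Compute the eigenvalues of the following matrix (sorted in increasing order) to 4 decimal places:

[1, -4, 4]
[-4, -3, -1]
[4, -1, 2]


Since M is real symmetric, all three eigenvalues are real; they are the roots of det(λI − M) = λ³ − (tr M) λ² + s λ − det M, where s is the sum of the principal 2×2 minors.
tr M = 1 + (-3) + 2 = 0.
s = (1·(-3) − (-4)²) + (1·2 − 4²) + ((-3)·2 − (-1)²) = -19 + (-14) + (-7) = -40.
det M (expand along row 1) = 1·(-7) − (-4)·(-4) + 4·16 = 41.
Characteristic polynomial: λ³ − 40λ − 41 = 0.
Substitute λ = y + (tr M)/3 = y + 0.000000 to remove the quadratic term: y³ + p·y + q = 0 with p = s − (tr M)²/3 = -40.000000 and q = −2(tr M)³/27 + (tr M)·s/3 − det M = -41.000000.
Three real roots ⇒ use the trigonometric (Viète) form: r = 2√(−p/3) = 7.302967, φ = arccos(3q/(p·r)) = arccos(0.421062) = 1.136181 rad.
y_k = r·cos(φ/3 − 2πk/3) for k = 0, 1, 2 gives y = 6.785451, -1.054297, -5.731153.
λ_k = y_k + 0.000000 gives λ = 6.7855, -1.0543, -5.7312 (check: the sum is 0.0000 = tr M).

Eigenvalues sorted in increasing order: [-5.7312, -1.0543, 6.7855].
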